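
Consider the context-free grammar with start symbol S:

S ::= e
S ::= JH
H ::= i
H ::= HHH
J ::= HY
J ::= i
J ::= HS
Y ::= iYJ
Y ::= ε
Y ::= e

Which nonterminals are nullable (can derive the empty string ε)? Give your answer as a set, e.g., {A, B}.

Directly nullable (have an ε-rule): {Y}.
Not nullable: H, J, S — each has a terminal in every rule's right-hand side or depends on a non-nullable symbol.

{Y}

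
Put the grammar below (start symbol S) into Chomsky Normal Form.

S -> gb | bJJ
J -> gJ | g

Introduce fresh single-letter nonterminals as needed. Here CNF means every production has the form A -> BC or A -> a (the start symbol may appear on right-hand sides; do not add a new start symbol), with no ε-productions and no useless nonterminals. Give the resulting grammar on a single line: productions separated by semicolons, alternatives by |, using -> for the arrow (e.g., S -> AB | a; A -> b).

No ε-productions.
No unit productions to eliminate.
TERM: introduce B -> b, A -> g and substitute in every rule of length ≥2.
BIN: S -> BJJ becomes S -> BC, C -> JJ.

S -> AB | BC; A -> g; B -> b; C -> JJ; J -> g | AJ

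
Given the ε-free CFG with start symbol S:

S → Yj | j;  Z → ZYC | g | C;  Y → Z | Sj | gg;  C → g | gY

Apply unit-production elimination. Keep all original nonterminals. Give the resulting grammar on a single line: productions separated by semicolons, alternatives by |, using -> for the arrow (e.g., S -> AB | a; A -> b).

Unit productions: Y->Z, Z->C.
Unit pairs (A ⇒* B via units): (Y,C), (Y,Z), (Z,C).
S: inherits non-unit rules of {S} → Yj | j.
C: inherits non-unit rules of {C} → g | gY.
Y: inherits non-unit rules of {C, Y, Z} → Sj | ZYC | g | gY | gg.
Z: inherits non-unit rules of {C, Z} → ZYC | g | gY.

S -> j | Yj; C -> g | gY; Y -> g | Sj | gY | gg | ZYC; Z -> g | gY | ZYC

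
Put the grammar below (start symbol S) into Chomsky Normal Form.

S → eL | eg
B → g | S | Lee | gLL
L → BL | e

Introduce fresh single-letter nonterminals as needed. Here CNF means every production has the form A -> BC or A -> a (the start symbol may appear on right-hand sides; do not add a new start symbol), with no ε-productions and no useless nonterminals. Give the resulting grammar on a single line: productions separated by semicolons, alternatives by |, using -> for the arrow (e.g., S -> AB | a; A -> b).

S -> AC | AL; A -> e; B -> g | AC | AL | CD | LE; C -> g; D -> LL; E -> AA; L -> e | BL

No ε-productions.
After unit-elimination: S -> eL | eg; B -> g | eL | eg | Lee | gLL; L -> e | BL.
TERM: introduce A -> e, C -> g and substitute in every rule of length ≥2.
BIN: B -> CLL becomes B -> CD, D -> LL; B -> LAA becomes B -> LE, E -> AA.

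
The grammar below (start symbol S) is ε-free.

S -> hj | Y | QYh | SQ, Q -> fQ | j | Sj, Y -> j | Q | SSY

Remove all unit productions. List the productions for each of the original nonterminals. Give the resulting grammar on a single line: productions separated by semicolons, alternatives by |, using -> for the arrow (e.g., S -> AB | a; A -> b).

Unit productions: S->Y, Y->Q.
Unit pairs (A ⇒* B via units): (S,Q), (S,Y), (Y,Q).
S: inherits non-unit rules of {Q, S, Y} → QYh | SQ | SSY | Sj | fQ | hj | j.
Q: inherits non-unit rules of {Q} → Sj | fQ | j.
Y: inherits non-unit rules of {Q, Y} → SSY | Sj | fQ | j.

S -> j | SQ | Sj | fQ | hj | QYh | SSY; Q -> j | Sj | fQ; Y -> j | Sj | fQ | SSY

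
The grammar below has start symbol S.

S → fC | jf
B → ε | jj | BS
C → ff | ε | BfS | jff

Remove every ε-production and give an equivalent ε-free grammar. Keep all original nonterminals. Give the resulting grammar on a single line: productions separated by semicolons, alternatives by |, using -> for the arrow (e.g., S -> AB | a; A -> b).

S -> f | fC | jf; B -> S | BS | jj; C -> fS | ff | BfS | jff

Nullable set: {B, C}.
S -> fC: C nullable, giving f | fC.
Drop B -> ε.
B -> BS: B nullable, giving BS | S.
Drop C -> ε.
C -> BfS: B nullable, giving BfS | fS.
Unchanged (no nullable symbols): S -> jf; B -> jj; C -> ff; C -> jff.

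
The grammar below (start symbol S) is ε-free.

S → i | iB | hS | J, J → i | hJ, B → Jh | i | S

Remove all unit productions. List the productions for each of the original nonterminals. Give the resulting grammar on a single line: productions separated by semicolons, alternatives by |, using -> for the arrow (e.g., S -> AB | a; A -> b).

Unit productions: B->S, S->J.
Unit pairs (A ⇒* B via units): (B,J), (B,S), (S,J).
S: inherits non-unit rules of {J, S} → hJ | hS | i | iB.
B: inherits non-unit rules of {B, J, S} → Jh | hJ | hS | i | iB.
J: inherits non-unit rules of {J} → hJ | i.

S -> i | hJ | hS | iB; B -> i | Jh | hJ | hS | iB; J -> i | hJ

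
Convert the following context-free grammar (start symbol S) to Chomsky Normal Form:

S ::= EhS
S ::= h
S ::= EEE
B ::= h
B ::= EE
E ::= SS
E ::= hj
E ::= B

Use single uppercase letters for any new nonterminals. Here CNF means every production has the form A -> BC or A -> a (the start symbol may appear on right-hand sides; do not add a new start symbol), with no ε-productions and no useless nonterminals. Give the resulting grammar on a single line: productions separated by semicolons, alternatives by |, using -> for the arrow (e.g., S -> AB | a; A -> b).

No ε-productions.
After unit-elimination: S -> h | EEE | EhS; B -> h | EE; E -> h | EE | SS | hj.
TERM: introduce A -> h, C -> j and substitute in every rule of length ≥2.
BIN: S -> EAS becomes S -> ED, D -> AS; S -> EEE becomes S -> EF, F -> EE.
Drop unreachable/unproductive: B.

S -> h | ED | EF; A -> h; C -> j; D -> AS; E -> h | AC | EE | SS; F -> EE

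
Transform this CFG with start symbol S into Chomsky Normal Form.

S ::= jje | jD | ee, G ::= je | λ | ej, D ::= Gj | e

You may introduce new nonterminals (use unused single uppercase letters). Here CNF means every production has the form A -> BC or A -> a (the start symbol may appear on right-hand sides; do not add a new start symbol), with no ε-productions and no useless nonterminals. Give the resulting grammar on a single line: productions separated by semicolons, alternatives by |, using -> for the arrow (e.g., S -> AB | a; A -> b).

Nullable: {G}; after ε-elimination: S -> ee | jD | jje; D -> e | j | Gj; G -> ej | je.
No unit productions to eliminate.
TERM: introduce B -> e, A -> j and substitute in every rule of length ≥2.
BIN: S -> AAB becomes S -> AC, C -> AB.

S -> AC | AD | BB; A -> j; B -> e; C -> AB; D -> e | j | GA; G -> AB | BA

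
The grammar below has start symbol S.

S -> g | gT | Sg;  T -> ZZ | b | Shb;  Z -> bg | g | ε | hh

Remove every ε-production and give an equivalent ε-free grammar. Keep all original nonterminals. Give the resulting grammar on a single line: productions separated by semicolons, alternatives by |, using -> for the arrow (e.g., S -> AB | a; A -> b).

Nullable set: {T, Z}.
S -> gT: T nullable, giving g | gT.
T -> ZZ: Z, Z nullable, giving Z | ZZ.
Drop Z -> ε.
Unchanged (no nullable symbols): S -> Sg; S -> g; T -> Shb; T -> b; Z -> bg; Z -> g; Z -> hh.

S -> g | Sg | gT; T -> Z | b | ZZ | Shb; Z -> g | bg | hh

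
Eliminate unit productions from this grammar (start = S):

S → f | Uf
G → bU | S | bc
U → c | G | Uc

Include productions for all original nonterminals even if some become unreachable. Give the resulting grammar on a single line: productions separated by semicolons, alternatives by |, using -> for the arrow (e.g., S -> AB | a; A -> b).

S -> f | Uf; G -> f | Uf | bU | bc; U -> c | f | Uc | Uf | bU | bc

Unit productions: G->S, U->G.
Unit pairs (A ⇒* B via units): (G,S), (U,G), (U,S).
S: inherits non-unit rules of {S} → Uf | f.
G: inherits non-unit rules of {G, S} → Uf | bU | bc | f.
U: inherits non-unit rules of {G, S, U} → Uc | Uf | bU | bc | c | f.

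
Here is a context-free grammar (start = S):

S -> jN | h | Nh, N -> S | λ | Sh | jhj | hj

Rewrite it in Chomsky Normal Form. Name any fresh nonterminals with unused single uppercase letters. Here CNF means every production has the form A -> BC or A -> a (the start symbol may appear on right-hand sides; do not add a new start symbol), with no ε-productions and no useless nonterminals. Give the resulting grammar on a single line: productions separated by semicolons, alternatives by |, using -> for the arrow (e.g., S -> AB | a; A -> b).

S -> h | j | BN | NA; A -> h; B -> j; C -> AB; N -> h | j | AB | BC | BN | NA | SA

Nullable: {N}; after ε-elimination: S -> h | j | Nh | jN; N -> S | Sh | hj | jhj.
After unit-elimination: S -> h | j | Nh | jN; N -> h | j | Nh | Sh | hj | jN | jhj.
TERM: introduce A -> h, B -> j and substitute in every rule of length ≥2.
BIN: N -> BAB becomes N -> BC, C -> AB.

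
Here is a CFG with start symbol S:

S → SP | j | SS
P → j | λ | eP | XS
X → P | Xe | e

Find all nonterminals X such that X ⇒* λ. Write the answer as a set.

{P, X}

Directly nullable (have an ε-rule): {P}.
X is nullable via X -> P (every symbol on the right is already known nullable).
Not nullable: S — each has a terminal in every rule's right-hand side or depends on a non-nullable symbol.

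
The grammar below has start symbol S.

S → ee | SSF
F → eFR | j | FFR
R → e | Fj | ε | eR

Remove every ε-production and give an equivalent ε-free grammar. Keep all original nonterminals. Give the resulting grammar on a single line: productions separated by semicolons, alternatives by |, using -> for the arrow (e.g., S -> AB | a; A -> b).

Nullable set: {R}.
F -> FFR: R nullable, giving FF | FFR.
F -> eFR: R nullable, giving eF | eFR.
Drop R -> ε.
R -> eR: R nullable, giving e | eR.
Unchanged (no nullable symbols): S -> SSF; S -> ee; F -> j; R -> Fj; R -> e.

S -> ee | SSF; F -> j | FF | eF | FFR | eFR; R -> e | Fj | eR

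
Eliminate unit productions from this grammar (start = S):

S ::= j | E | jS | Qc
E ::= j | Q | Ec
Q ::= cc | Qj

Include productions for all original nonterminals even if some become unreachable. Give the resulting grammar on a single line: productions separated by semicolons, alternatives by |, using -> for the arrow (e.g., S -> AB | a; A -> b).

S -> j | Ec | Qc | Qj | cc | jS; E -> j | Ec | Qj | cc; Q -> Qj | cc

Unit productions: E->Q, S->E.
Unit pairs (A ⇒* B via units): (E,Q), (S,E), (S,Q).
S: inherits non-unit rules of {E, Q, S} → Ec | Qc | Qj | cc | j | jS.
E: inherits non-unit rules of {E, Q} → Ec | Qj | cc | j.
Q: inherits non-unit rules of {Q} → Qj | cc.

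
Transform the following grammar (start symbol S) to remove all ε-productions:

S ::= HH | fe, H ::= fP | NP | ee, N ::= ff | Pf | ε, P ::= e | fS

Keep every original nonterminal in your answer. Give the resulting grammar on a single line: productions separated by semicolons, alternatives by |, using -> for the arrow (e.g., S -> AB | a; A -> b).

Nullable set: {N}.
H -> NP: N nullable, giving NP | P.
Drop N -> ε.
Unchanged (no nullable symbols): S -> HH; S -> fe; H -> ee; H -> fP; N -> Pf; N -> ff; P -> e; P -> fS.

S -> HH | fe; H -> P | NP | ee | fP; N -> Pf | ff; P -> e | fS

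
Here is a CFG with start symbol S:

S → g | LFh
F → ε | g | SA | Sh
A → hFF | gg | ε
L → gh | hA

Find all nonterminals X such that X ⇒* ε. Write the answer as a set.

Directly nullable (have an ε-rule): {A, F}.
Not nullable: L, S — each has a terminal in every rule's right-hand side or depends on a non-nullable symbol.

{A, F}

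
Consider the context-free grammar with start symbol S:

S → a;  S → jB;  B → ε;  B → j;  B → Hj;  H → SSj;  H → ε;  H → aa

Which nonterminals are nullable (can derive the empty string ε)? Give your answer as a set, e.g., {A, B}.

{B, H}

Directly nullable (have an ε-rule): {B, H}.
Not nullable: S — each has a terminal in every rule's right-hand side or depends on a non-nullable symbol.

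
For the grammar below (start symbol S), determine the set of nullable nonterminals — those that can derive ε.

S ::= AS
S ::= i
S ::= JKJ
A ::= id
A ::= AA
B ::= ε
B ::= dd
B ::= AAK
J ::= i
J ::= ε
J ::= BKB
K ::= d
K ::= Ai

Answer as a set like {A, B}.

Directly nullable (have an ε-rule): {B, J}.
Not nullable: A, K, S — each has a terminal in every rule's right-hand side or depends on a non-nullable symbol.

{B, J}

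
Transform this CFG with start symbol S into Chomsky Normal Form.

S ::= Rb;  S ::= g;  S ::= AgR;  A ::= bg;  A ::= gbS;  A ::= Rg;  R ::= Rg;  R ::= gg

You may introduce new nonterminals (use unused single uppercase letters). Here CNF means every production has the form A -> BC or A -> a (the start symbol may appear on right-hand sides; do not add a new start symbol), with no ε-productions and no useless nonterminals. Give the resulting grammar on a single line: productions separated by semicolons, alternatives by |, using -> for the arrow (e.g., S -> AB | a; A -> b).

No ε-productions.
No unit productions to eliminate.
TERM: introduce C -> b, B -> g and substitute in every rule of length ≥2.
BIN: A -> BCS becomes A -> BD, D -> CS; S -> ABR becomes S -> AE, E -> BR.

S -> g | AE | RC; A -> BD | CB | RB; B -> g; C -> b; D -> CS; E -> BR; R -> BB | RB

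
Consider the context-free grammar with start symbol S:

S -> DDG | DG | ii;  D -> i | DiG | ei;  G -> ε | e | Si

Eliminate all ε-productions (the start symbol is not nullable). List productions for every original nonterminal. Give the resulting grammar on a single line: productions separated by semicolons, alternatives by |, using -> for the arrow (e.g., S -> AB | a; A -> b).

Nullable set: {G}.
S -> DDG: G nullable, giving DD | DDG.
S -> DG: G nullable, giving D | DG.
D -> DiG: G nullable, giving Di | DiG.
Drop G -> ε.
Unchanged (no nullable symbols): S -> ii; D -> ei; D -> i; G -> Si; G -> e.

S -> D | DD | DG | ii | DDG; D -> i | Di | ei | DiG; G -> e | Si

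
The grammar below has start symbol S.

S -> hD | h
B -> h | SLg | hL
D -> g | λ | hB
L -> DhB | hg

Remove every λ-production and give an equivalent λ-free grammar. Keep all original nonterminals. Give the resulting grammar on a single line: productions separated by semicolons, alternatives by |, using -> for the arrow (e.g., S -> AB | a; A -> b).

S -> h | hD; B -> h | hL | SLg; D -> g | hB; L -> hB | hg | DhB

Nullable set: {D}.
S -> hD: D nullable, giving h | hD.
Drop D -> λ.
L -> DhB: D nullable, giving DhB | hB.
Unchanged (no nullable symbols): S -> h; B -> SLg; B -> h; B -> hL; D -> g; D -> hB; L -> hg.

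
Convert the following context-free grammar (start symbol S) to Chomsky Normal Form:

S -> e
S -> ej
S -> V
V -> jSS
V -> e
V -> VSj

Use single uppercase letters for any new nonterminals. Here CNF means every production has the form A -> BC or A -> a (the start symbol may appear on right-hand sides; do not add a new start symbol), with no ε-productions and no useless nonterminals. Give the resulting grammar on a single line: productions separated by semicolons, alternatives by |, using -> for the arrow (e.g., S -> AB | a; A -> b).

No ε-productions.
After unit-elimination: S -> e | ej | VSj | jSS; V -> e | VSj | jSS.
TERM: introduce B -> e, A -> j and substitute in every rule of length ≥2.
BIN: S -> ASS becomes S -> AC, C -> SS; S -> VSA becomes S -> VD, D -> SA; V -> ASS becomes V -> AE, E -> SS; V -> VSA becomes V -> VF, F -> SA.

S -> e | AC | BA | VD; A -> j; B -> e; C -> SS; D -> SA; E -> SS; F -> SA; V -> e | AE | VF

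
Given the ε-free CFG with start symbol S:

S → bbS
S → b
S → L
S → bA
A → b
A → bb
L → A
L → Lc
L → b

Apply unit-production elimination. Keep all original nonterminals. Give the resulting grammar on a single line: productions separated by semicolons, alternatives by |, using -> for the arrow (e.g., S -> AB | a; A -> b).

Unit productions: L->A, S->L.
Unit pairs (A ⇒* B via units): (L,A), (S,A), (S,L).
S: inherits non-unit rules of {A, L, S} → Lc | b | bA | bb | bbS.
A: inherits non-unit rules of {A} → b | bb.
L: inherits non-unit rules of {A, L} → Lc | b | bb.

S -> b | Lc | bA | bb | bbS; A -> b | bb; L -> b | Lc | bb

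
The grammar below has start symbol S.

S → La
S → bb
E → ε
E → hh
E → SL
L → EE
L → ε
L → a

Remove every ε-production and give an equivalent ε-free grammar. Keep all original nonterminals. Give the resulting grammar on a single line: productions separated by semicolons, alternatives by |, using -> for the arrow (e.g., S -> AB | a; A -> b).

Nullable set: {E, L}.
S -> La: L nullable, giving La | a.
Drop E -> ε.
E -> SL: L nullable, giving S | SL.
Drop L -> ε.
L -> EE: E, E nullable, giving E | EE.
Unchanged (no nullable symbols): S -> bb; E -> hh; L -> a.

S -> a | La | bb; E -> S | SL | hh; L -> E | a | EE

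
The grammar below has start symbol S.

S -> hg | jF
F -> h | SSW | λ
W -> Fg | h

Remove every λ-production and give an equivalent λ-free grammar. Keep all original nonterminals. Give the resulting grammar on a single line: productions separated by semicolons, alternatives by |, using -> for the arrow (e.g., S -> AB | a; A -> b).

S -> j | hg | jF; F -> h | SSW; W -> g | h | Fg

Nullable set: {F}.
S -> jF: F nullable, giving j | jF.
Drop F -> λ.
W -> Fg: F nullable, giving Fg | g.
Unchanged (no nullable symbols): S -> hg; F -> SSW; F -> h; W -> h.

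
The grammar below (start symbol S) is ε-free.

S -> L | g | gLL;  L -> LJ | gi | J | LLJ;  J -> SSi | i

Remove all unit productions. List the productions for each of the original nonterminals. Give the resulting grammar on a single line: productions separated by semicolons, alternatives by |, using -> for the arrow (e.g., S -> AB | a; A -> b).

S -> g | i | LJ | gi | LLJ | SSi | gLL; J -> i | SSi; L -> i | LJ | gi | LLJ | SSi

Unit productions: L->J, S->L.
Unit pairs (A ⇒* B via units): (L,J), (S,J), (S,L).
S: inherits non-unit rules of {J, L, S} → LJ | LLJ | SSi | g | gLL | gi | i.
J: inherits non-unit rules of {J} → SSi | i.
L: inherits non-unit rules of {J, L} → LJ | LLJ | SSi | gi | i.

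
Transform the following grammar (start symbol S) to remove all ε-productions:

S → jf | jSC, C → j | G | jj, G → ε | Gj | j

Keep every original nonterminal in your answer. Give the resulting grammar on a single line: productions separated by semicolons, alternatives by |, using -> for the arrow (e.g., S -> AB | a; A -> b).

S -> jS | jf | jSC; C -> G | j | jj; G -> j | Gj

Nullable set: {C, G}.
S -> jSC: C nullable, giving jS | jSC.
C -> G: G nullable, giving G.
Drop G -> ε.
G -> Gj: G nullable, giving Gj | j.
Unchanged (no nullable symbols): S -> jf; C -> j; C -> jj; G -> j.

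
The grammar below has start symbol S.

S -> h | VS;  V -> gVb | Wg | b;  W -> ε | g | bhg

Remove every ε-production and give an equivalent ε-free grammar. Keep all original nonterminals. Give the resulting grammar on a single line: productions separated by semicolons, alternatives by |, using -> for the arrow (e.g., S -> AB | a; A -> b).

Nullable set: {W}.
V -> Wg: W nullable, giving Wg | g.
Drop W -> ε.
Unchanged (no nullable symbols): S -> VS; S -> h; V -> b; V -> gVb; W -> bhg; W -> g.

S -> h | VS; V -> b | g | Wg | gVb; W -> g | bhg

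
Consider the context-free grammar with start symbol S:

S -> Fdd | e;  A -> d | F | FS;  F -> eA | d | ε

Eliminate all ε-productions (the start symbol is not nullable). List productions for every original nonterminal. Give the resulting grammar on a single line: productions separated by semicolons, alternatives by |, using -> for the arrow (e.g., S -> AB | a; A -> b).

Nullable set: {A, F}.
S -> Fdd: F nullable, giving Fdd | dd.
A -> F: F nullable, giving F.
A -> FS: F nullable, giving FS | S.
Drop F -> ε.
F -> eA: A nullable, giving e | eA.
Unchanged (no nullable symbols): S -> e; A -> d; F -> d.

S -> e | dd | Fdd; A -> F | S | d | FS; F -> d | e | eA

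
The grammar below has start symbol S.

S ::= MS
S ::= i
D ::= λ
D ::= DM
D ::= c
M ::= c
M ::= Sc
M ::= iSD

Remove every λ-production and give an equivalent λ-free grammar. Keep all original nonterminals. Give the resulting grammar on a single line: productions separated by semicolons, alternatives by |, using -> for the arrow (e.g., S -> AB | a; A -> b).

S -> i | MS; D -> M | c | DM; M -> c | Sc | iS | iSD

Nullable set: {D}.
Drop D -> λ.
D -> DM: D nullable, giving DM | M.
M -> iSD: D nullable, giving iS | iSD.
Unchanged (no nullable symbols): S -> MS; S -> i; D -> c; M -> Sc; M -> c.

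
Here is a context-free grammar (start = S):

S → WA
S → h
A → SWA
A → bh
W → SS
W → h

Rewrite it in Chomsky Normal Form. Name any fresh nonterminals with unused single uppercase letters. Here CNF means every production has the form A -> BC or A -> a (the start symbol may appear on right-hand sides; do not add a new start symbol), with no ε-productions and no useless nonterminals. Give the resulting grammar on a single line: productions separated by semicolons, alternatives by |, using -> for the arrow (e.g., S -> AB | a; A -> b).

No ε-productions.
No unit productions to eliminate.
TERM: introduce B -> b, C -> h and substitute in every rule of length ≥2.
BIN: A -> SWA becomes A -> SD, D -> WA.

S -> h | WA; A -> BC | SD; B -> b; C -> h; D -> WA; W -> h | SS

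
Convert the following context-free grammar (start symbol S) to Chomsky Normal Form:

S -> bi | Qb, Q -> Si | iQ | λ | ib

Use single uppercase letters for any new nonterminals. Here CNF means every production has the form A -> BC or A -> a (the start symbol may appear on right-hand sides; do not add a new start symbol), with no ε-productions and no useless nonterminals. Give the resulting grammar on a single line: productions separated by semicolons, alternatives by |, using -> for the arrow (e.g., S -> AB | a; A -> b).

Nullable: {Q}; after ε-elimination: S -> b | Qb | bi; Q -> i | Si | iQ | ib.
No unit productions to eliminate.
TERM: introduce B -> b, A -> i and substitute in every rule of length ≥2.

S -> b | BA | QB; A -> i; B -> b; Q -> i | AB | AQ | SA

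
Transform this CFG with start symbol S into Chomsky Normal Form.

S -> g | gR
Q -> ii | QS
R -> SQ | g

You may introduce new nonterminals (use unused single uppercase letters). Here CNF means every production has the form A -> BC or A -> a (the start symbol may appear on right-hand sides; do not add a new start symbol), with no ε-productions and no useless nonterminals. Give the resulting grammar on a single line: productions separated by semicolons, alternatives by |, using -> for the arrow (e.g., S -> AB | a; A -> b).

S -> g | BR; A -> i; B -> g; Q -> AA | QS; R -> g | SQ

No ε-productions.
No unit productions to eliminate.
TERM: introduce B -> g, A -> i and substitute in every rule of length ≥2.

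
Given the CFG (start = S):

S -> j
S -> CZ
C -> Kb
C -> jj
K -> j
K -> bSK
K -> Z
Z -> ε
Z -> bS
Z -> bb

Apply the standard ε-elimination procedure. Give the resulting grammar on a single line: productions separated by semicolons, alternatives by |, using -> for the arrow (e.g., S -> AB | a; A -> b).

S -> C | j | CZ; C -> b | Kb | jj; K -> Z | j | bS | bSK; Z -> bS | bb

Nullable set: {K, Z}.
S -> CZ: Z nullable, giving C | CZ.
C -> Kb: K nullable, giving Kb | b.
K -> Z: Z nullable, giving Z.
K -> bSK: K nullable, giving bS | bSK.
Drop Z -> ε.
Unchanged (no nullable symbols): S -> j; C -> jj; K -> j; Z -> bS; Z -> bb.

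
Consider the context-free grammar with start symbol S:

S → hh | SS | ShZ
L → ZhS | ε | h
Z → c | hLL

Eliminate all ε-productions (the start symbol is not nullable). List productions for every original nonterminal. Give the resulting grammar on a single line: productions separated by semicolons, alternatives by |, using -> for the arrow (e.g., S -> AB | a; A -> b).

Nullable set: {L}.
Drop L -> ε.
Z -> hLL: L, L nullable, giving h | hL | hLL.
Unchanged (no nullable symbols): S -> SS; S -> ShZ; S -> hh; L -> ZhS; L -> h; Z -> c.

S -> SS | hh | ShZ; L -> h | ZhS; Z -> c | h | hL | hLL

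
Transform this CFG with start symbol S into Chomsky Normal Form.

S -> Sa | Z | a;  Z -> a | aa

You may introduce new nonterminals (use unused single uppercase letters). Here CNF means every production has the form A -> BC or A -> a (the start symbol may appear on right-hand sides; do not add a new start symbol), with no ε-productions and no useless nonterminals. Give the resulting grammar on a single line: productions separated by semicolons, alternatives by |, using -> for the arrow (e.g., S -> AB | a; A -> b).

No ε-productions.
After unit-elimination: S -> a | Sa | aa; Z -> a | aa.
TERM: introduce A -> a and substitute in every rule of length ≥2.
Drop unreachable/unproductive: Z.

S -> a | AA | SA; A -> a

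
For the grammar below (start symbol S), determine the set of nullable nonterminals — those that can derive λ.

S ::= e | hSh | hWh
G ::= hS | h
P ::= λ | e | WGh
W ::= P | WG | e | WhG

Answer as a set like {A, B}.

Directly nullable (have an ε-rule): {P}.
W is nullable via W -> P (every symbol on the right is already known nullable).
Not nullable: G, S — each has a terminal in every rule's right-hand side or depends on a non-nullable symbol.

{P, W}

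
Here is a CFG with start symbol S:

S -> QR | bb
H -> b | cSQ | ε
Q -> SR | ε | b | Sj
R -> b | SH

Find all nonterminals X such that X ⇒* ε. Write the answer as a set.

Directly nullable (have an ε-rule): {H, Q}.
Not nullable: R, S — each has a terminal in every rule's right-hand side or depends on a non-nullable symbol.

{H, Q}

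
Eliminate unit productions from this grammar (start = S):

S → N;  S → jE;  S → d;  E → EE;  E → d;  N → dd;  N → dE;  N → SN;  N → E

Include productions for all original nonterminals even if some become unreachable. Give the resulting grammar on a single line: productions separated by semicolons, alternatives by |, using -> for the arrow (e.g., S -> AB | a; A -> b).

Unit productions: N->E, S->N.
Unit pairs (A ⇒* B via units): (N,E), (S,E), (S,N).
S: inherits non-unit rules of {E, N, S} → EE | SN | d | dE | dd | jE.
E: inherits non-unit rules of {E} → EE | d.
N: inherits non-unit rules of {E, N} → EE | SN | d | dE | dd.

S -> d | EE | SN | dE | dd | jE; E -> d | EE; N -> d | EE | SN | dE | dd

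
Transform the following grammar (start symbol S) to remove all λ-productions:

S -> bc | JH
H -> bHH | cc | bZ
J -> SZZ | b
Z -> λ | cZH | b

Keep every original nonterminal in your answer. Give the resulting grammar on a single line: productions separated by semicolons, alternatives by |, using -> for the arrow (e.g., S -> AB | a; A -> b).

Nullable set: {Z}.
H -> bZ: Z nullable, giving b | bZ.
J -> SZZ: Z, Z nullable, giving S | SZ | SZZ.
Drop Z -> λ.
Z -> cZH: Z nullable, giving cH | cZH.
Unchanged (no nullable symbols): S -> JH; S -> bc; H -> bHH; H -> cc; J -> b; Z -> b.

S -> JH | bc; H -> b | bZ | cc | bHH; J -> S | b | SZ | SZZ; Z -> b | cH | cZH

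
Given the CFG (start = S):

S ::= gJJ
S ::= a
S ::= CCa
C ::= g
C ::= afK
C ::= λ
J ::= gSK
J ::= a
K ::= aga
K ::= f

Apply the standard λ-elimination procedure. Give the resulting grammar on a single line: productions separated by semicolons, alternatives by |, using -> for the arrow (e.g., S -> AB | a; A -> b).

S -> a | Ca | CCa | gJJ; C -> g | afK; J -> a | gSK; K -> f | aga

Nullable set: {C}.
S -> CCa: C, C nullable, giving CCa | Ca | a.
Drop C -> λ.
Unchanged (no nullable symbols): S -> a; S -> gJJ; C -> afK; C -> g; J -> a; J -> gSK; K -> aga; K -> f.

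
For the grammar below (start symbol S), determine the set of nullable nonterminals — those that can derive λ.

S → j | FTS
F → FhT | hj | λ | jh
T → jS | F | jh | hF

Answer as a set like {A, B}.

Directly nullable (have an ε-rule): {F}.
T is nullable via T -> F (every symbol on the right is already known nullable).
Not nullable: S — each has a terminal in every rule's right-hand side or depends on a non-nullable symbol.

{F, T}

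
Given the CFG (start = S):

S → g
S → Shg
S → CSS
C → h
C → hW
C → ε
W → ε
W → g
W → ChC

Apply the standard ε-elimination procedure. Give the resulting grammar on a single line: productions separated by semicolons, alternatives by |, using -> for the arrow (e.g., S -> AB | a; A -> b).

S -> g | SS | CSS | Shg; C -> h | hW; W -> g | h | Ch | hC | ChC

Nullable set: {C, W}.
S -> CSS: C nullable, giving CSS | SS.
Drop C -> ε.
C -> hW: W nullable, giving h | hW.
Drop W -> ε.
W -> ChC: C, C nullable, giving Ch | ChC | h | hC.
Unchanged (no nullable symbols): S -> Shg; S -> g; C -> h; W -> g.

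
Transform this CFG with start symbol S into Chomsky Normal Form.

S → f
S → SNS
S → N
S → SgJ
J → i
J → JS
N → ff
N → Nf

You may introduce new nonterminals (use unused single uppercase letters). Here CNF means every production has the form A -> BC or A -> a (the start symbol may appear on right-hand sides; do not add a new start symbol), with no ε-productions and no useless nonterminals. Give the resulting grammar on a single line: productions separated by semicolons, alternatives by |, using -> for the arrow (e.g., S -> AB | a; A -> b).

S -> f | AA | NA | SC | SD; A -> f; B -> g; C -> BJ; D -> NS; J -> i | JS; N -> AA | NA

No ε-productions.
After unit-elimination: S -> f | Nf | ff | SNS | SgJ; J -> i | JS; N -> Nf | ff.
TERM: introduce A -> f, B -> g and substitute in every rule of length ≥2.
BIN: S -> SBJ becomes S -> SC, C -> BJ; S -> SNS becomes S -> SD, D -> NS.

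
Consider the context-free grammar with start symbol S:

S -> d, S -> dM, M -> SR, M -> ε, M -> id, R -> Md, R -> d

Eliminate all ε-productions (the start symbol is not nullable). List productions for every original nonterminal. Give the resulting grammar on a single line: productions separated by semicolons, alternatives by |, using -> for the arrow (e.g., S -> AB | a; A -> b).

Nullable set: {M}.
S -> dM: M nullable, giving d | dM.
Drop M -> ε.
R -> Md: M nullable, giving Md | d.
Unchanged (no nullable symbols): S -> d; M -> SR; M -> id; R -> d.

S -> d | dM; M -> SR | id; R -> d | Md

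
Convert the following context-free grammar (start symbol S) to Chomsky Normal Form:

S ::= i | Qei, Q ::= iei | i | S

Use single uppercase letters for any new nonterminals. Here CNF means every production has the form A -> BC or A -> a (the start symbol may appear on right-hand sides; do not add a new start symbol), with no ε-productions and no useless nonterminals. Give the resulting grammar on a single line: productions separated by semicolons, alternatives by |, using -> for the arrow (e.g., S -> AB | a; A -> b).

No ε-productions.
After unit-elimination: S -> i | Qei; Q -> i | Qei | iei.
TERM: introduce A -> e, B -> i and substitute in every rule of length ≥2.
BIN: Q -> BAB becomes Q -> BC, C -> AB; Q -> QAB becomes Q -> QD, D -> AB; S -> QAB becomes S -> QE, E -> AB.

S -> i | QE; A -> e; B -> i; C -> AB; D -> AB; E -> AB; Q -> i | BC | QD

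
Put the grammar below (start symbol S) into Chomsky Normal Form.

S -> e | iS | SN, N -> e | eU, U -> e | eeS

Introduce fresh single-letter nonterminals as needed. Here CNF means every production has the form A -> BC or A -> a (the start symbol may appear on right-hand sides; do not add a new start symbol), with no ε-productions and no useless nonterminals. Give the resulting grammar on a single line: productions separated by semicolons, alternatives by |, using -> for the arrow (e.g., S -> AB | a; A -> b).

No ε-productions.
No unit productions to eliminate.
TERM: introduce A -> e, B -> i and substitute in every rule of length ≥2.
BIN: U -> AAS becomes U -> AC, C -> AS.

S -> e | BS | SN; A -> e; B -> i; C -> AS; N -> e | AU; U -> e | AC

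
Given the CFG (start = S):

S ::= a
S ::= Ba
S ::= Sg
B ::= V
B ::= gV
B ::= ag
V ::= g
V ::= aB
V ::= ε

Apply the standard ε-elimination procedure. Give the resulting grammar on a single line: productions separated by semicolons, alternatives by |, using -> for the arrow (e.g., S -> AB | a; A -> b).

S -> a | Ba | Sg; B -> V | g | ag | gV; V -> a | g | aB

Nullable set: {B, V}.
S -> Ba: B nullable, giving Ba | a.
B -> V: V nullable, giving V.
B -> gV: V nullable, giving g | gV.
Drop V -> ε.
V -> aB: B nullable, giving a | aB.
Unchanged (no nullable symbols): S -> Sg; S -> a; B -> ag; V -> g.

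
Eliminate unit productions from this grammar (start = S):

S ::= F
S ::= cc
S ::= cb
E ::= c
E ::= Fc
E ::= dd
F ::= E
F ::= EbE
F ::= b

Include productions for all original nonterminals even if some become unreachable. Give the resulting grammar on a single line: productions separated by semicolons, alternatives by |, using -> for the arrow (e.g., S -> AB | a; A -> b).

Unit productions: F->E, S->F.
Unit pairs (A ⇒* B via units): (F,E), (S,E), (S,F).
S: inherits non-unit rules of {E, F, S} → EbE | Fc | b | c | cb | cc | dd.
E: inherits non-unit rules of {E} → Fc | c | dd.
F: inherits non-unit rules of {E, F} → EbE | Fc | b | c | dd.

S -> b | c | Fc | cb | cc | dd | EbE; E -> c | Fc | dd; F -> b | c | Fc | dd | EbE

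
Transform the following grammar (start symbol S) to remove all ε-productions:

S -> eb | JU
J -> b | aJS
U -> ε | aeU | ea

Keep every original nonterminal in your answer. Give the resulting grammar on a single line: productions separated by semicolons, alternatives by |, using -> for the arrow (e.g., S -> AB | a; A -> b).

S -> J | JU | eb; J -> b | aJS; U -> ae | ea | aeU

Nullable set: {U}.
S -> JU: U nullable, giving J | JU.
Drop U -> ε.
U -> aeU: U nullable, giving ae | aeU.
Unchanged (no nullable symbols): S -> eb; J -> aJS; J -> b; U -> ea.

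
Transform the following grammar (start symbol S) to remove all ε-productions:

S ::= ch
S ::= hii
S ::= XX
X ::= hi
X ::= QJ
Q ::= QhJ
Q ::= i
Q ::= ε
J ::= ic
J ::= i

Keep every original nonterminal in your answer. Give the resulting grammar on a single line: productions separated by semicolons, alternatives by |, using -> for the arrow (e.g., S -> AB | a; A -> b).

Nullable set: {Q}.
Drop Q -> ε.
Q -> QhJ: Q nullable, giving QhJ | hJ.
X -> QJ: Q nullable, giving J | QJ.
Unchanged (no nullable symbols): S -> XX; S -> ch; S -> hii; J -> i; J -> ic; Q -> i; X -> hi.

S -> XX | ch | hii; J -> i | ic; Q -> i | hJ | QhJ; X -> J | QJ | hi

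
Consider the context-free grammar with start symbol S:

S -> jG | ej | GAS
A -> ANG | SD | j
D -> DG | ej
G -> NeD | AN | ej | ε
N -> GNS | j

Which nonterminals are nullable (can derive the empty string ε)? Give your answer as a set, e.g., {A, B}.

{G}

Directly nullable (have an ε-rule): {G}.
Not nullable: A, D, N, S — each has a terminal in every rule's right-hand side or depends on a non-nullable symbol.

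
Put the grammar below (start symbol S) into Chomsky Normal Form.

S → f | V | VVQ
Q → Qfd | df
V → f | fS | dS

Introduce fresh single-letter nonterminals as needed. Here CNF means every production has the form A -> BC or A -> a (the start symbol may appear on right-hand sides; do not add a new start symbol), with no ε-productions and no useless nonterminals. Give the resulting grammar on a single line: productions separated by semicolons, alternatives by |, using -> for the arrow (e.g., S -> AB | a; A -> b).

S -> f | AS | BS | VD; A -> f; B -> d; C -> AB; D -> VQ; Q -> BA | QC; V -> f | AS | BS

No ε-productions.
After unit-elimination: S -> f | dS | fS | VVQ; Q -> df | Qfd; V -> f | dS | fS.
TERM: introduce B -> d, A -> f and substitute in every rule of length ≥2.
BIN: Q -> QAB becomes Q -> QC, C -> AB; S -> VVQ becomes S -> VD, D -> VQ.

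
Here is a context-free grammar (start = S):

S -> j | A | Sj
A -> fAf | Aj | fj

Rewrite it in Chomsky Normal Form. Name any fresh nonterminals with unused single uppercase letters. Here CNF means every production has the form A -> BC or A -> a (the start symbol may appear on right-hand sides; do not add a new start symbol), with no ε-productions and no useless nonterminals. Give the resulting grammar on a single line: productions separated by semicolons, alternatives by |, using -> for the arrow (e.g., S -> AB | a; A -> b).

S -> j | AB | CB | CE | SB; A -> AB | CB | CD; B -> j; C -> f; D -> AC; E -> AC

No ε-productions.
After unit-elimination: S -> j | Aj | Sj | fj | fAf; A -> Aj | fj | fAf.
TERM: introduce C -> f, B -> j and substitute in every rule of length ≥2.
BIN: A -> CAC becomes A -> CD, D -> AC; S -> CAC becomes S -> CE, E -> AC.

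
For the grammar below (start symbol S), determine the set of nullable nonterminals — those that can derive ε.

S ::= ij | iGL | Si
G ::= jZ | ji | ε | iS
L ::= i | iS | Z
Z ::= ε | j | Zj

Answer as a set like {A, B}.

{G, L, Z}

Directly nullable (have an ε-rule): {G, Z}.
L is nullable via L -> Z (every symbol on the right is already known nullable).
Not nullable: S — each has a terminal in every rule's right-hand side or depends on a non-nullable symbol.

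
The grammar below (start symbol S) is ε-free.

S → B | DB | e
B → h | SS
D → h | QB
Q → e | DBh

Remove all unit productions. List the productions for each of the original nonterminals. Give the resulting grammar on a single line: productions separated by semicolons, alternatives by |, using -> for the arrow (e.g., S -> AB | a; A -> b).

S -> e | h | DB | SS; B -> h | SS; D -> h | QB; Q -> e | DBh

Unit productions: S->B.
Unit pairs (A ⇒* B via units): (S,B).
S: inherits non-unit rules of {B, S} → DB | SS | e | h.
B: inherits non-unit rules of {B} → SS | h.
D: inherits non-unit rules of {D} → QB | h.
Q: inherits non-unit rules of {Q} → DBh | e.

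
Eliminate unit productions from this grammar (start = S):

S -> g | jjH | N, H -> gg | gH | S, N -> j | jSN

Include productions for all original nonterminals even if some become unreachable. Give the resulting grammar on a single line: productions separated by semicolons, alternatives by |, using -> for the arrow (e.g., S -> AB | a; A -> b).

S -> g | j | jSN | jjH; H -> g | j | gH | gg | jSN | jjH; N -> j | jSN

Unit productions: H->S, S->N.
Unit pairs (A ⇒* B via units): (H,N), (H,S), (S,N).
S: inherits non-unit rules of {N, S} → g | j | jSN | jjH.
H: inherits non-unit rules of {H, N, S} → g | gH | gg | j | jSN | jjH.
N: inherits non-unit rules of {N} → j | jSN.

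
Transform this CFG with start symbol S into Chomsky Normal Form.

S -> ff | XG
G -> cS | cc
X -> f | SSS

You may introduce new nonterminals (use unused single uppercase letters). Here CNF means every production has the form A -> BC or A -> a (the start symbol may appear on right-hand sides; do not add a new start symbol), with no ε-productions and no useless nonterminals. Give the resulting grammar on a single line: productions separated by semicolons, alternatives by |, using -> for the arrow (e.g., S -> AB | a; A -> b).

No ε-productions.
No unit productions to eliminate.
TERM: introduce A -> c, B -> f and substitute in every rule of length ≥2.
BIN: X -> SSS becomes X -> SC, C -> SS.

S -> BB | XG; A -> c; B -> f; C -> SS; G -> AA | AS; X -> f | SC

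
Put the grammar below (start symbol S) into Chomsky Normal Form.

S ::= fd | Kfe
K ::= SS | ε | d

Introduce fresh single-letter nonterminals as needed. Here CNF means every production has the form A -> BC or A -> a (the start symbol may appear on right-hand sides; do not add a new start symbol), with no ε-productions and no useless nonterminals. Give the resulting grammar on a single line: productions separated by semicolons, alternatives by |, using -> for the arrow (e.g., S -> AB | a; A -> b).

Nullable: {K}; after ε-elimination: S -> fd | fe | Kfe; K -> d | SS.
No unit productions to eliminate.
TERM: introduce C -> d, B -> e, A -> f and substitute in every rule of length ≥2.
BIN: S -> KAB becomes S -> KD, D -> AB.

S -> AB | AC | KD; A -> f; B -> e; C -> d; D -> AB; K -> d | SS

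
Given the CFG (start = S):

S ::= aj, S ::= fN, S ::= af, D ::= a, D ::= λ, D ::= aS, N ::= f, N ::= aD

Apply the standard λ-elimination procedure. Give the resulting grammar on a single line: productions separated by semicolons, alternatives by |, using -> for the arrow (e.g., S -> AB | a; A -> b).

Nullable set: {D}.
Drop D -> λ.
N -> aD: D nullable, giving a | aD.
Unchanged (no nullable symbols): S -> af; S -> aj; S -> fN; D -> a; D -> aS; N -> f.

S -> af | aj | fN; D -> a | aS; N -> a | f | aD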